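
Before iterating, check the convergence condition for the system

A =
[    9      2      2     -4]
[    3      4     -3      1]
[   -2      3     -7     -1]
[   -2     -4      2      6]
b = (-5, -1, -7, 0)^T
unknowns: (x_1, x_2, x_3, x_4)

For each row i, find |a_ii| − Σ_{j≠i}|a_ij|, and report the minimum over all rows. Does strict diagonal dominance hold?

-3

row 1: |9| − (2+2+4) = 1
row 2: |4| − (3+3+1) = -3
row 3: |-7| − (2+3+1) = 1
row 4: |6| − (2+4+2) = -2
minimum over rows = -3 → not strictly diagonally dominant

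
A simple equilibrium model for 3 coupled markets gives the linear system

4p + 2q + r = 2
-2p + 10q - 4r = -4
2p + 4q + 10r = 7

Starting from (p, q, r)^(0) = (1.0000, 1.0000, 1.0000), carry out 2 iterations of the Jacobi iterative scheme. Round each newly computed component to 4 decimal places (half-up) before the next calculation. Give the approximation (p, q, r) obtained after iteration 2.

(0.3750, -0.4100, 0.6700)

Iteration 1:
  p = (2 - (2)·1.0000 - (1)·1.0000) / (4) = -0.2500
  q = (-4 - (-2)·1.0000 - (-4)·1.0000) / (10) = 0.2000
  r = (7 - (2)·1.0000 - (4)·1.0000) / (10) = 0.1000
Iteration 2:
  p = (2 - (2)·0.2000 - (1)·0.1000) / (4) = 0.3750
  q = (-4 - (-2)·-0.2500 - (-4)·0.1000) / (10) = -0.4100
  r = (7 - (2)·-0.2500 - (4)·0.2000) / (10) = 0.6700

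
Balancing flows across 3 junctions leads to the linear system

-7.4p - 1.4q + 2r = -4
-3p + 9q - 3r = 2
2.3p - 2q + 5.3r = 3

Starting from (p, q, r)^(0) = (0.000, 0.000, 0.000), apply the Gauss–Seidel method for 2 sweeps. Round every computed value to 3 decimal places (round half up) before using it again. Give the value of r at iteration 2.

0.527

Iteration 1:
  p = (-4 - (-1.4)·0.000 - (2)·0.000) / (-7.4) = 0.541
  q = (2 - (-3)·0.541 - (-3)·0.000) / (9) = 0.403
  r = (3 - (2.3)·0.541 - (-2)·0.403) / (5.3) = 0.483
Iteration 2:
  p = (-4 - (-1.4)·0.403 - (2)·0.483) / (-7.4) = 0.595
  q = (2 - (-3)·0.595 - (-3)·0.483) / (9) = 0.582
  r = (3 - (2.3)·0.595 - (-2)·0.582) / (5.3) = 0.527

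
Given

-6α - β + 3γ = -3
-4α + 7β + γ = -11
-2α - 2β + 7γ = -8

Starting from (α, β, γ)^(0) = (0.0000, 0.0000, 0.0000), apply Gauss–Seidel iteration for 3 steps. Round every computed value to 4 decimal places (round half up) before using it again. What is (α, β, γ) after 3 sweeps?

Iteration 1:
  α = (-3 - (-1)·0.0000 - (3)·0.0000) / (-6) = 0.5000
  β = (-11 - (-4)·0.5000 - (1)·0.0000) / (7) = -1.2857
  γ = (-8 - (-2)·0.5000 - (-2)·-1.2857) / (7) = -1.3673
Iteration 2:
  α = (-3 - (-1)·-1.2857 - (3)·-1.3673) / (-6) = 0.0306
  β = (-11 - (-4)·0.0306 - (1)·-1.3673) / (7) = -1.3586
  γ = (-8 - (-2)·0.0306 - (-2)·-1.3586) / (7) = -1.5223
Iteration 3:
  α = (-3 - (-1)·-1.3586 - (3)·-1.5223) / (-6) = -0.0347
  β = (-11 - (-4)·-0.0347 - (1)·-1.5223) / (7) = -1.3738
  γ = (-8 - (-2)·-0.0347 - (-2)·-1.3738) / (7) = -1.5453

(-0.0347, -1.3738, -1.5453)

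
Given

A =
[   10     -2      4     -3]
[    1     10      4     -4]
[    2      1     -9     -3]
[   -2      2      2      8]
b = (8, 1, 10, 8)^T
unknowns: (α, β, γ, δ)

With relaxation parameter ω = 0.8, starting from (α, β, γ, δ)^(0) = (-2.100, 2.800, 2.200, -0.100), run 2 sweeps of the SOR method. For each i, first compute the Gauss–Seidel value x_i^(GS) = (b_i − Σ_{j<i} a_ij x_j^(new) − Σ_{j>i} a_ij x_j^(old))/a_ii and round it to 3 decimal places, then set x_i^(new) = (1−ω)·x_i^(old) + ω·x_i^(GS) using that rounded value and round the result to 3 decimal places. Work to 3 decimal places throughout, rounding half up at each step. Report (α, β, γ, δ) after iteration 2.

(0.964, 0.406, -1.003, 1.287)

Iteration 1:
  α: GS value = (8 - (-2)·2.800 - (4)·2.200 - (-3)·-0.100) / (10) = 0.450;  α ← (1−ω)·-2.100 + ω·0.450 = -0.060
  β: GS value = (1 - (1)·-0.060 - (4)·2.200 - (-4)·-0.100) / (10) = -0.814;  β ← (1−ω)·2.800 + ω·-0.814 = -0.091
  γ: GS value = (10 - (2)·-0.060 - (1)·-0.091 - (-3)·-0.100) / (-9) = -1.101;  γ ← (1−ω)·2.200 + ω·-1.101 = -0.441
  δ: GS value = (8 - (-2)·-0.060 - (2)·-0.091 - (2)·-0.441) / (8) = 1.118;  δ ← (1−ω)·-0.100 + ω·1.118 = 0.874
Iteration 2:
  α: GS value = (8 - (-2)·-0.091 - (4)·-0.441 - (-3)·0.874) / (10) = 1.220;  α ← (1−ω)·-0.060 + ω·1.220 = 0.964
  β: GS value = (1 - (1)·0.964 - (4)·-0.441 - (-4)·0.874) / (10) = 0.530;  β ← (1−ω)·-0.091 + ω·0.530 = 0.406
  γ: GS value = (10 - (2)·0.964 - (1)·0.406 - (-3)·0.874) / (-9) = -1.143;  γ ← (1−ω)·-0.441 + ω·-1.143 = -1.003
  δ: GS value = (8 - (-2)·0.964 - (2)·0.406 - (2)·-1.003) / (8) = 1.390;  δ ← (1−ω)·0.874 + ω·1.390 = 1.287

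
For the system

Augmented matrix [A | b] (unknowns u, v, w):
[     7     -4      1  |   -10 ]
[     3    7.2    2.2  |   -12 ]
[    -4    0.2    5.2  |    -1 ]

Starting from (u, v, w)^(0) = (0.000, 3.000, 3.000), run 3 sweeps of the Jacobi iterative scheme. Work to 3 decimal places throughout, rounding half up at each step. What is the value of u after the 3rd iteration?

Iteration 1:
  u = (-10 - (-4)·3.000 - (1)·3.000) / (7) = -0.143
  v = (-12 - (3)·0.000 - (2.2)·3.000) / (7.2) = -2.583
  w = (-1 - (-4)·0.000 - (0.2)·3.000) / (5.2) = -0.308
Iteration 2:
  u = (-10 - (-4)·-2.583 - (1)·-0.308) / (7) = -2.861
  v = (-12 - (3)·-0.143 - (2.2)·-0.308) / (7.2) = -1.513
  w = (-1 - (-4)·-0.143 - (0.2)·-2.583) / (5.2) = -0.203
Iteration 3:
  u = (-10 - (-4)·-1.513 - (1)·-0.203) / (7) = -2.264
  v = (-12 - (3)·-2.861 - (2.2)·-0.203) / (7.2) = -0.413
  w = (-1 - (-4)·-2.861 - (0.2)·-1.513) / (5.2) = -2.335

-2.264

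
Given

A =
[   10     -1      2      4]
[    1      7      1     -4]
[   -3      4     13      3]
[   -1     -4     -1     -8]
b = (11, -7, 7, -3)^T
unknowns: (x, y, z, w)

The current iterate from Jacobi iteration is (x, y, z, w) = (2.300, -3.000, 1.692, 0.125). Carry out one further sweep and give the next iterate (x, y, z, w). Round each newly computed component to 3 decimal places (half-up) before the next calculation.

One sweep:
  x = (11 - (-1)·-3.000 - (2)·1.692 - (4)·0.125) / (10) = 0.412
  y = (-7 - (1)·2.300 - (1)·1.692 - (-4)·0.125) / (7) = -1.499
  z = (7 - (-3)·2.300 - (4)·-3.000 - (3)·0.125) / (13) = 1.963
  w = (-3 - (-1)·2.300 - (-4)·-3.000 - (-1)·1.692) / (-8) = 1.376

(0.412, -1.499, 1.963, 1.376)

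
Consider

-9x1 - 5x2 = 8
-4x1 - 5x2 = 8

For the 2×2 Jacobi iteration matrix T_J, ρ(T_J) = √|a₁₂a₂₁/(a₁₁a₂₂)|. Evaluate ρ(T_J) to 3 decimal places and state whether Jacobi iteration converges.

0.667

a₁₂a₂₁/(a₁₁a₂₂) = (-5)·(-4) / ((-9)·(-5)) = 0.444444
ρ = √|0.444444| = √0.444444 = 0.667
ρ < 1, so Jacobi converges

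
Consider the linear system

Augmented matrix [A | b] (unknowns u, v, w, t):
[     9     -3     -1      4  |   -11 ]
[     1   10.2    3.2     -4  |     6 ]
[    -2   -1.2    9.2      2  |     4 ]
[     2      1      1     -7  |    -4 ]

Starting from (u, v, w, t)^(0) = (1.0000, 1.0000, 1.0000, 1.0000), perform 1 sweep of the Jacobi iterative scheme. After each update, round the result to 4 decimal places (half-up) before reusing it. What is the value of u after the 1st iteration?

-1.2222

Iteration 1:
  u = (-11 - (-3)·1.0000 - (-1)·1.0000 - (4)·1.0000) / (9) = -1.2222
  v = (6 - (1)·1.0000 - (3.2)·1.0000 - (-4)·1.0000) / (10.2) = 0.5686
  w = (4 - (-2)·1.0000 - (-1.2)·1.0000 - (2)·1.0000) / (9.2) = 0.5652
  t = (-4 - (2)·1.0000 - (1)·1.0000 - (1)·1.0000) / (-7) = 1.1429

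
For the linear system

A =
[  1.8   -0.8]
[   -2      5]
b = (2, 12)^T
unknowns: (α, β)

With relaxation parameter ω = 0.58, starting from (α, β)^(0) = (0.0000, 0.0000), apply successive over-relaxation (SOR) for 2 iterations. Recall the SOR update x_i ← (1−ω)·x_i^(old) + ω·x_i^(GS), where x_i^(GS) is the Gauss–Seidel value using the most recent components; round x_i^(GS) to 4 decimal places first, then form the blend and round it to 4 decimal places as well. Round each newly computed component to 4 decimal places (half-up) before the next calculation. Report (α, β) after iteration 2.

(1.3124, 2.3439)

Iteration 1:
  α: GS value = (2 - (-0.8)·0.0000) / (1.8) = 1.1111;  α ← (1−ω)·0.0000 + ω·1.1111 = 0.6444
  β: GS value = (12 - (-2)·0.6444) / (5) = 2.6578;  β ← (1−ω)·0.0000 + ω·2.6578 = 1.5415
Iteration 2:
  α: GS value = (2 - (-0.8)·1.5415) / (1.8) = 1.7962;  α ← (1−ω)·0.6444 + ω·1.7962 = 1.3124
  β: GS value = (12 - (-2)·1.3124) / (5) = 2.9250;  β ← (1−ω)·1.5415 + ω·2.9250 = 2.3439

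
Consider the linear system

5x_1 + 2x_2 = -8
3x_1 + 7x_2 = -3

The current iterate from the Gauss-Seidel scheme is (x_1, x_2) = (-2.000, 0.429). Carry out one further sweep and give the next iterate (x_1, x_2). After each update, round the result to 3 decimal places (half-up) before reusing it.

(-1.772, 0.331)

One sweep:
  x_1 = (-8 - (2)·0.429) / (5) = -1.772
  x_2 = (-3 - (3)·-1.772) / (7) = 0.331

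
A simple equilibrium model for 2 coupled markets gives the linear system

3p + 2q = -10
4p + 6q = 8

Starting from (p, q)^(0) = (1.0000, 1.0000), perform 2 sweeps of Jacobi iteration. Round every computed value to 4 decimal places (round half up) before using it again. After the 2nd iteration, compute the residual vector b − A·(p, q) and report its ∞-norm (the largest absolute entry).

Iteration 1:
  p = (-10 - (2)·1.0000) / (3) = -4.0000
  q = (8 - (4)·1.0000) / (6) = 0.6667
Iteration 2:
  p = (-10 - (2)·0.6667) / (3) = -3.7778
  q = (8 - (4)·-4.0000) / (6) = 4.0000
Residual b − A·x = (-6.6666, -0.8888); ∞-norm = 6.6666

6.6666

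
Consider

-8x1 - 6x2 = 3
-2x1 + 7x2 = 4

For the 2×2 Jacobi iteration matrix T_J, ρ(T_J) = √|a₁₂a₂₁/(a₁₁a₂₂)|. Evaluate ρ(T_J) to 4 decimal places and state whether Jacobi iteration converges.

0.4629

a₁₂a₂₁/(a₁₁a₂₂) = (-6)·(-2) / ((-8)·(7)) = -0.214286
ρ = √|-0.214286| = √0.214286 = 0.4629
ρ < 1, so Jacobi converges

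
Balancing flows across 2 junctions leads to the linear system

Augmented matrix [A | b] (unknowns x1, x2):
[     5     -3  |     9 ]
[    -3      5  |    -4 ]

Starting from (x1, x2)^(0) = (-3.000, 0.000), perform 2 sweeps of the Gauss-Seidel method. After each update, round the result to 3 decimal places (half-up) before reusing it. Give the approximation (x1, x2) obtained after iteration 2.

(1.968, 0.381)

Iteration 1:
  x1 = (9 - (-3)·0.000) / (5) = 1.800
  x2 = (-4 - (-3)·1.800) / (5) = 0.280
Iteration 2:
  x1 = (9 - (-3)·0.280) / (5) = 1.968
  x2 = (-4 - (-3)·1.968) / (5) = 0.381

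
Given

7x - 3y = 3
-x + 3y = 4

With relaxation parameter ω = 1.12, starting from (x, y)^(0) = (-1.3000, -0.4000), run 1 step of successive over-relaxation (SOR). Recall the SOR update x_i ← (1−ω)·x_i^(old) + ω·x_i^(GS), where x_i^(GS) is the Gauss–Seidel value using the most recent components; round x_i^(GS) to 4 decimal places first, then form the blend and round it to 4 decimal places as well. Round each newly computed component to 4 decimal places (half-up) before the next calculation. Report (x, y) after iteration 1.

Iteration 1:
  x: GS value = (3 - (-3)·-0.4000) / (7) = 0.2571;  x ← (1−ω)·-1.3000 + ω·0.2571 = 0.4440
  y: GS value = (4 - (-1)·0.4440) / (3) = 1.4813;  y ← (1−ω)·-0.4000 + ω·1.4813 = 1.7071

(0.4440, 1.7071)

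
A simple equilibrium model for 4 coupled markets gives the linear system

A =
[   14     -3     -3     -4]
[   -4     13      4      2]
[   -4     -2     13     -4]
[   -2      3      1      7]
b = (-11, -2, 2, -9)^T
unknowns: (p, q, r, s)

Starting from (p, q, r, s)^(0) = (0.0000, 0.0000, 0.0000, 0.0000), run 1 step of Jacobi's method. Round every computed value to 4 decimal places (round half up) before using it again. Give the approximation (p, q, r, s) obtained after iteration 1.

(-0.7857, -0.1538, 0.1538, -1.2857)

Iteration 1:
  p = (-11 - (-3)·0.0000 - (-3)·0.0000 - (-4)·0.0000) / (14) = -0.7857
  q = (-2 - (-4)·0.0000 - (4)·0.0000 - (2)·0.0000) / (13) = -0.1538
  r = (2 - (-4)·0.0000 - (-2)·0.0000 - (-4)·0.0000) / (13) = 0.1538
  s = (-9 - (-2)·0.0000 - (3)·0.0000 - (1)·0.0000) / (7) = -1.2857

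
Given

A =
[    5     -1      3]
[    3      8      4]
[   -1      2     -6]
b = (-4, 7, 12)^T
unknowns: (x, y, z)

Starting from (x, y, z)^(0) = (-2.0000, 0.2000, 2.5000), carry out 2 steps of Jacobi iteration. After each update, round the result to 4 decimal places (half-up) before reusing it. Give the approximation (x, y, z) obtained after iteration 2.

Iteration 1:
  x = (-4 - (-1)·0.2000 - (3)·2.5000) / (5) = -2.2600
  y = (7 - (3)·-2.0000 - (4)·2.5000) / (8) = 0.3750
  z = (12 - (-1)·-2.0000 - (2)·0.2000) / (-6) = -1.6000
Iteration 2:
  x = (-4 - (-1)·0.3750 - (3)·-1.6000) / (5) = 0.2350
  y = (7 - (3)·-2.2600 - (4)·-1.6000) / (8) = 2.5225
  z = (12 - (-1)·-2.2600 - (2)·0.3750) / (-6) = -1.4983

(0.2350, 2.5225, -1.4983)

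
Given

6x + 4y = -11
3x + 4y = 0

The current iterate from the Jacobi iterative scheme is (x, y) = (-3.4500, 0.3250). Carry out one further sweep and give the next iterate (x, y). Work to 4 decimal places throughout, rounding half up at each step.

One sweep:
  x = (-11 - (4)·0.3250) / (6) = -2.0500
  y = (0 - (3)·-3.4500) / (4) = 2.5875

(-2.0500, 2.5875)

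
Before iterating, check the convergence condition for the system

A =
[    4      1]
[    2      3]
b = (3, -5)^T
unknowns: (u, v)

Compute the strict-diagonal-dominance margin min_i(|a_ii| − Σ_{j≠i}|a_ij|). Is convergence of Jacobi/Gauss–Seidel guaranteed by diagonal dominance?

row 1: |4| − (1) = 3
row 2: |3| − (2) = 1
minimum over rows = 1 → strictly diagonally dominant (convergence guaranteed)

1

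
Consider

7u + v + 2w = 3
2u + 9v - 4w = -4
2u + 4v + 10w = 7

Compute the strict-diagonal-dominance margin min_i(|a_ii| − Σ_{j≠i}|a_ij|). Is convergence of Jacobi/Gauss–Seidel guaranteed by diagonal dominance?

row 1: |7| − (1+2) = 4
row 2: |9| − (2+4) = 3
row 3: |10| − (2+4) = 4
minimum over rows = 3 → strictly diagonally dominant (convergence guaranteed)

3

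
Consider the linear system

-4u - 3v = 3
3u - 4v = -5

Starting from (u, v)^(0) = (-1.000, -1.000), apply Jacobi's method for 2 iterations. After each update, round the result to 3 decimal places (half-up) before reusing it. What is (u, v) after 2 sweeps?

(-1.125, 1.250)

Iteration 1:
  u = (3 - (-3)·-1.000) / (-4) = 0.000
  v = (-5 - (3)·-1.000) / (-4) = 0.500
Iteration 2:
  u = (3 - (-3)·0.500) / (-4) = -1.125
  v = (-5 - (3)·0.000) / (-4) = 1.250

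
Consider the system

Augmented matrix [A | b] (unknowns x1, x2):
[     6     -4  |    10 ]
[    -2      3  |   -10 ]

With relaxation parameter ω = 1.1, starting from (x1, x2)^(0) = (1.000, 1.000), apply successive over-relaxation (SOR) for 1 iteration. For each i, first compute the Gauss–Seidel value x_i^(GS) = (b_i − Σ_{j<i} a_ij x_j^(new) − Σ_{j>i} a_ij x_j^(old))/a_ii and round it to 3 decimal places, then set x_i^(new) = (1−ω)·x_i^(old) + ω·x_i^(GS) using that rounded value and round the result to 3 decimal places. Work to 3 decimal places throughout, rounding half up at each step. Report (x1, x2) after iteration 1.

(2.466, -1.958)

Iteration 1:
  x1: GS value = (10 - (-4)·1.000) / (6) = 2.333;  x1 ← (1−ω)·1.000 + ω·2.333 = 2.466
  x2: GS value = (-10 - (-2)·2.466) / (3) = -1.689;  x2 ← (1−ω)·1.000 + ω·-1.689 = -1.958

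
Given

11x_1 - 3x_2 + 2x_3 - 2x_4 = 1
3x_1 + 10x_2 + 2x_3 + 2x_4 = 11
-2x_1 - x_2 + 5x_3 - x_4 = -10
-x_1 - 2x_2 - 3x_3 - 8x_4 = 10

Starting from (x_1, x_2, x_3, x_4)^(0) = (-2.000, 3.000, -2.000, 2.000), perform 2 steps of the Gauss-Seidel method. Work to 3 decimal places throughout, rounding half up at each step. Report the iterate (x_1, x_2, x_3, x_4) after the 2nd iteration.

Iteration 1:
  x_1 = (1 - (-3)·3.000 - (2)·-2.000 - (-2)·2.000) / (11) = 1.636
  x_2 = (11 - (3)·1.636 - (2)·-2.000 - (2)·2.000) / (10) = 0.609
  x_3 = (-10 - (-2)·1.636 - (-1)·0.609 - (-1)·2.000) / (5) = -0.824
  x_4 = (10 - (-1)·1.636 - (-2)·0.609 - (-3)·-0.824) / (-8) = -1.298
Iteration 2:
  x_1 = (1 - (-3)·0.609 - (2)·-0.824 - (-2)·-1.298) / (11) = 0.171
  x_2 = (11 - (3)·0.171 - (2)·-0.824 - (2)·-1.298) / (10) = 1.473
  x_3 = (-10 - (-2)·0.171 - (-1)·1.473 - (-1)·-1.298) / (5) = -1.897
  x_4 = (10 - (-1)·0.171 - (-2)·1.473 - (-3)·-1.897) / (-8) = -0.928

(0.171, 1.473, -1.897, -0.928)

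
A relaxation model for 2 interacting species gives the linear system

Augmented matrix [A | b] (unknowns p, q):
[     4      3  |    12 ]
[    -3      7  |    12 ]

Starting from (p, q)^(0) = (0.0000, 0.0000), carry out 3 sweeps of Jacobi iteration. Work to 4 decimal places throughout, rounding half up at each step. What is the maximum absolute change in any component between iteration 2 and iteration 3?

Iteration 1:
  p = (12 - (3)·0.0000) / (4) = 3.0000
  q = (12 - (-3)·0.0000) / (7) = 1.7143
Iteration 2:
  p = (12 - (3)·1.7143) / (4) = 1.7143
  q = (12 - (-3)·3.0000) / (7) = 3.0000
Iteration 3:
  p = (12 - (3)·3.0000) / (4) = 0.7500
  q = (12 - (-3)·1.7143) / (7) = 2.4490
Change: (-0.9643, -0.5510) → max |·| = 0.9643

0.9643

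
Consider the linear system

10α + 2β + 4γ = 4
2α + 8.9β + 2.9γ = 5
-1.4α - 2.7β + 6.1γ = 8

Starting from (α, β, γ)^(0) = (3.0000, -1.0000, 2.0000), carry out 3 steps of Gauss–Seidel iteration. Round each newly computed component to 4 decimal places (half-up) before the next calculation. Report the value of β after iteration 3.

0.1568

Iteration 1:
  α = (4 - (2)·-1.0000 - (4)·2.0000) / (10) = -0.2000
  β = (5 - (2)·-0.2000 - (2.9)·2.0000) / (8.9) = -0.0449
  γ = (8 - (-1.4)·-0.2000 - (-2.7)·-0.0449) / (6.1) = 1.2457
Iteration 2:
  α = (4 - (2)·-0.0449 - (4)·1.2457) / (10) = -0.0893
  β = (5 - (2)·-0.0893 - (2.9)·1.2457) / (8.9) = 0.1760
  γ = (8 - (-1.4)·-0.0893 - (-2.7)·0.1760) / (6.1) = 1.3689
Iteration 3:
  α = (4 - (2)·0.1760 - (4)·1.3689) / (10) = -0.1828
  β = (5 - (2)·-0.1828 - (2.9)·1.3689) / (8.9) = 0.1568
  γ = (8 - (-1.4)·-0.1828 - (-2.7)·0.1568) / (6.1) = 1.3389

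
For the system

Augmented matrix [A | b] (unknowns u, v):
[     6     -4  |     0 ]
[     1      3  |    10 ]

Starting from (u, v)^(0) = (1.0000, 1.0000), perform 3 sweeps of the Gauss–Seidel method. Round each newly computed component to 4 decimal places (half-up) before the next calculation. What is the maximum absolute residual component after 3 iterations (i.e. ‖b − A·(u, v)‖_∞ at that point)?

Iteration 1:
  u = (0 - (-4)·1.0000) / (6) = 0.6667
  v = (10 - (1)·0.6667) / (3) = 3.1111
Iteration 2:
  u = (0 - (-4)·3.1111) / (6) = 2.0741
  v = (10 - (1)·2.0741) / (3) = 2.6420
Iteration 3:
  u = (0 - (-4)·2.6420) / (6) = 1.7613
  v = (10 - (1)·1.7613) / (3) = 2.7462
Residual b − A·x = (0.4170, 0.0001); ∞-norm = 0.4170

0.4170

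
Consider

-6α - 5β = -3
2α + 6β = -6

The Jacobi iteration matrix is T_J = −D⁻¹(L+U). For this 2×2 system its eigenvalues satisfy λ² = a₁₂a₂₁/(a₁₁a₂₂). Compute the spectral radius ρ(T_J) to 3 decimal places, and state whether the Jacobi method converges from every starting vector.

0.527

a₁₂a₂₁/(a₁₁a₂₂) = (-5)·(2) / ((-6)·(6)) = 0.277778
ρ = √|0.277778| = √0.277778 = 0.527
ρ < 1, so Jacobi converges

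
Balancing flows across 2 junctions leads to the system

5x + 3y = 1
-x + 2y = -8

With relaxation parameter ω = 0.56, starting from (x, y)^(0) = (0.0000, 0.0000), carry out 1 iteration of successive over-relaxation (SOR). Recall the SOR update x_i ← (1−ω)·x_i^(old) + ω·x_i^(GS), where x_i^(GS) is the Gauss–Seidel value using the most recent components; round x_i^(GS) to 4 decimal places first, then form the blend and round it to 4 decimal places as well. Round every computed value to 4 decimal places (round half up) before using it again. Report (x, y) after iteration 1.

(0.1120, -2.2086)

Iteration 1:
  x: GS value = (1 - (3)·0.0000) / (5) = 0.2000;  x ← (1−ω)·0.0000 + ω·0.2000 = 0.1120
  y: GS value = (-8 - (-1)·0.1120) / (2) = -3.9440;  y ← (1−ω)·0.0000 + ω·-3.9440 = -2.2086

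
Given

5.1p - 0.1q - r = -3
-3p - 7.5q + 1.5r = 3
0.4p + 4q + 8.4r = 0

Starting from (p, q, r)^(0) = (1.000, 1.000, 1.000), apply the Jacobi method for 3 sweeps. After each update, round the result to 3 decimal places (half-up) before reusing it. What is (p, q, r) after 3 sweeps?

Iteration 1:
  p = (-3 - (-0.1)·1.000 - (-1)·1.000) / (5.1) = -0.373
  q = (3 - (-3)·1.000 - (1.5)·1.000) / (-7.5) = -0.600
  r = (0 - (0.4)·1.000 - (4)·1.000) / (8.4) = -0.524
Iteration 2:
  p = (-3 - (-0.1)·-0.600 - (-1)·-0.524) / (5.1) = -0.703
  q = (3 - (-3)·-0.373 - (1.5)·-0.524) / (-7.5) = -0.356
  r = (0 - (0.4)·-0.373 - (4)·-0.600) / (8.4) = 0.303
Iteration 3:
  p = (-3 - (-0.1)·-0.356 - (-1)·0.303) / (5.1) = -0.536
  q = (3 - (-3)·-0.703 - (1.5)·0.303) / (-7.5) = -0.058
  r = (0 - (0.4)·-0.703 - (4)·-0.356) / (8.4) = 0.203

(-0.536, -0.058, 0.203)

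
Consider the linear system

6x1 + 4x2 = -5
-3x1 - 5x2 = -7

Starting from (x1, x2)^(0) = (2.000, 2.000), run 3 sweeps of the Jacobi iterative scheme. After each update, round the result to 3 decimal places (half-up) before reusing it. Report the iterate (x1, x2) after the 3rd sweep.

(-2.633, 1.980)

Iteration 1:
  x1 = (-5 - (4)·2.000) / (6) = -2.167
  x2 = (-7 - (-3)·2.000) / (-5) = 0.200
Iteration 2:
  x1 = (-5 - (4)·0.200) / (6) = -0.967
  x2 = (-7 - (-3)·-2.167) / (-5) = 2.700
Iteration 3:
  x1 = (-5 - (4)·2.700) / (6) = -2.633
  x2 = (-7 - (-3)·-0.967) / (-5) = 1.980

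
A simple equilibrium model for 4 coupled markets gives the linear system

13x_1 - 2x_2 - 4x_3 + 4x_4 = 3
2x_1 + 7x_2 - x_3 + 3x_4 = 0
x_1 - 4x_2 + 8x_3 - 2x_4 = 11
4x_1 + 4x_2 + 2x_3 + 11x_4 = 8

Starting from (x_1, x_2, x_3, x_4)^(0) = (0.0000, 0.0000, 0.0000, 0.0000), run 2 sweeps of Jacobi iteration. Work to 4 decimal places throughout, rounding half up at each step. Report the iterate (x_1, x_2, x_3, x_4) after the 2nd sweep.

(0.4301, -0.1812, 1.5280, 0.3933)

Iteration 1:
  x_1 = (3 - (-2)·0.0000 - (-4)·0.0000 - (4)·0.0000) / (13) = 0.2308
  x_2 = (0 - (2)·0.0000 - (-1)·0.0000 - (3)·0.0000) / (7) = 0.0000
  x_3 = (11 - (1)·0.0000 - (-4)·0.0000 - (-2)·0.0000) / (8) = 1.3750
  x_4 = (8 - (4)·0.0000 - (4)·0.0000 - (2)·0.0000) / (11) = 0.7273
Iteration 2:
  x_1 = (3 - (-2)·0.0000 - (-4)·1.3750 - (4)·0.7273) / (13) = 0.4301
  x_2 = (0 - (2)·0.2308 - (-1)·1.3750 - (3)·0.7273) / (7) = -0.1812
  x_3 = (11 - (1)·0.2308 - (-4)·0.0000 - (-2)·0.7273) / (8) = 1.5280
  x_4 = (8 - (4)·0.2308 - (4)·0.0000 - (2)·1.3750) / (11) = 0.3933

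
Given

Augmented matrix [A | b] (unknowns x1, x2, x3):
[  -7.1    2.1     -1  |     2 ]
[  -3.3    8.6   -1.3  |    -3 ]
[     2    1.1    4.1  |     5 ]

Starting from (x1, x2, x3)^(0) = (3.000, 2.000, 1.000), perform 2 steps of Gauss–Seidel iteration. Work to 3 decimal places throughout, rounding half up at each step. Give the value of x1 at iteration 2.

Iteration 1:
  x1 = (2 - (2.1)·2.000 - (-1)·1.000) / (-7.1) = 0.169
  x2 = (-3 - (-3.3)·0.169 - (-1.3)·1.000) / (8.6) = -0.133
  x3 = (5 - (2)·0.169 - (1.1)·-0.133) / (4.1) = 1.173
Iteration 2:
  x1 = (2 - (2.1)·-0.133 - (-1)·1.173) / (-7.1) = -0.486
  x2 = (-3 - (-3.3)·-0.486 - (-1.3)·1.173) / (8.6) = -0.358
  x3 = (5 - (2)·-0.486 - (1.1)·-0.358) / (4.1) = 1.553

-0.486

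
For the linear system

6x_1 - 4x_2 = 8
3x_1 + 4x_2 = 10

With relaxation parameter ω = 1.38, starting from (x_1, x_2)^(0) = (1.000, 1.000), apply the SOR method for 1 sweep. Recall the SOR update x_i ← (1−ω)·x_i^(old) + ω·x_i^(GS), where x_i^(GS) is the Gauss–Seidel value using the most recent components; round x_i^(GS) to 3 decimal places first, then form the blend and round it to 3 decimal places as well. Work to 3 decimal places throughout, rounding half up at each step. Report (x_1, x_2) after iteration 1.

(2.380, 0.607)

Iteration 1:
  x_1: GS value = (8 - (-4)·1.000) / (6) = 2.000;  x_1 ← (1−ω)·1.000 + ω·2.000 = 2.380
  x_2: GS value = (10 - (3)·2.380) / (4) = 0.715;  x_2 ← (1−ω)·1.000 + ω·0.715 = 0.607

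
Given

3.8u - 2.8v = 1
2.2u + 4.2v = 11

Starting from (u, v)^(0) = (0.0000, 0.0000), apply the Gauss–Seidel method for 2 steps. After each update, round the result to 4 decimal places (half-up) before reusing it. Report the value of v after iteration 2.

Iteration 1:
  u = (1 - (-2.8)·0.0000) / (3.8) = 0.2632
  v = (11 - (2.2)·0.2632) / (4.2) = 2.4812
Iteration 2:
  u = (1 - (-2.8)·2.4812) / (3.8) = 2.0914
  v = (11 - (2.2)·2.0914) / (4.2) = 1.5236

1.5236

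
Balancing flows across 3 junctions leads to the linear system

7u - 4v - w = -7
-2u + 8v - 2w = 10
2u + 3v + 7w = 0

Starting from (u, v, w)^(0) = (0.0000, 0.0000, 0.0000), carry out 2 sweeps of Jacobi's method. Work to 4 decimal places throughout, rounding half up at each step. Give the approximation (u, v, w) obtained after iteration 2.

Iteration 1:
  u = (-7 - (-4)·0.0000 - (-1)·0.0000) / (7) = -1.0000
  v = (10 - (-2)·0.0000 - (-2)·0.0000) / (8) = 1.2500
  w = (0 - (2)·0.0000 - (3)·0.0000) / (7) = 0.0000
Iteration 2:
  u = (-7 - (-4)·1.2500 - (-1)·0.0000) / (7) = -0.2857
  v = (10 - (-2)·-1.0000 - (-2)·0.0000) / (8) = 1.0000
  w = (0 - (2)·-1.0000 - (3)·1.2500) / (7) = -0.2500

(-0.2857, 1.0000, -0.2500)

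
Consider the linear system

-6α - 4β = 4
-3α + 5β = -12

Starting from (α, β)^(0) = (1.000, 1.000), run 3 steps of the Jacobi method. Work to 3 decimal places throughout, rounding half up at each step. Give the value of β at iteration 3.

Iteration 1:
  α = (4 - (-4)·1.000) / (-6) = -1.333
  β = (-12 - (-3)·1.000) / (5) = -1.800
Iteration 2:
  α = (4 - (-4)·-1.800) / (-6) = 0.533
  β = (-12 - (-3)·-1.333) / (5) = -3.200
Iteration 3:
  α = (4 - (-4)·-3.200) / (-6) = 1.467
  β = (-12 - (-3)·0.533) / (5) = -2.080

-2.080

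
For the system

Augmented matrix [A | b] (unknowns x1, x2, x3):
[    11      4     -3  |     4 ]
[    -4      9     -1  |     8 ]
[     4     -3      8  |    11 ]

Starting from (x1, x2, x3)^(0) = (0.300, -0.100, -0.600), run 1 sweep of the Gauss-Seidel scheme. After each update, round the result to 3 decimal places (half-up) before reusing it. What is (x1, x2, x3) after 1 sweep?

(0.236, 0.927, 1.605)

Iteration 1:
  x1 = (4 - (4)·-0.100 - (-3)·-0.600) / (11) = 0.236
  x2 = (8 - (-4)·0.236 - (-1)·-0.600) / (9) = 0.927
  x3 = (11 - (4)·0.236 - (-3)·0.927) / (8) = 1.605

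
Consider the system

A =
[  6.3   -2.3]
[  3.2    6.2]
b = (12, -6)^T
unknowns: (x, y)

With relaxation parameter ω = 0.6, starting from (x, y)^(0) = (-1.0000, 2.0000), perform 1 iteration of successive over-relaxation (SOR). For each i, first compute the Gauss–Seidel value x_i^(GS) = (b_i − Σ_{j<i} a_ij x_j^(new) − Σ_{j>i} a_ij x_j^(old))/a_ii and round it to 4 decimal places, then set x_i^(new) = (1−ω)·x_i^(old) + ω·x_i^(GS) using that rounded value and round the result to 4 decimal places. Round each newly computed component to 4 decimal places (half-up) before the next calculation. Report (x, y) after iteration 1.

Iteration 1:
  x: GS value = (12 - (-2.3)·2.0000) / (6.3) = 2.6349;  x ← (1−ω)·-1.0000 + ω·2.6349 = 1.1809
  y: GS value = (-6 - (3.2)·1.1809) / (6.2) = -1.5772;  y ← (1−ω)·2.0000 + ω·-1.5772 = -0.1463

(1.1809, -0.1463)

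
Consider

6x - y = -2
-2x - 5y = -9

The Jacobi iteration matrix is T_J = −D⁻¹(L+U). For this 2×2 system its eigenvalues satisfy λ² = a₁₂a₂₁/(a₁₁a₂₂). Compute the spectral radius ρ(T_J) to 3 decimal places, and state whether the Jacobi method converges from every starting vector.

0.258

a₁₂a₂₁/(a₁₁a₂₂) = (-1)·(-2) / ((6)·(-5)) = -0.066667
ρ = √|-0.066667| = √0.066667 = 0.258
ρ < 1, so Jacobi converges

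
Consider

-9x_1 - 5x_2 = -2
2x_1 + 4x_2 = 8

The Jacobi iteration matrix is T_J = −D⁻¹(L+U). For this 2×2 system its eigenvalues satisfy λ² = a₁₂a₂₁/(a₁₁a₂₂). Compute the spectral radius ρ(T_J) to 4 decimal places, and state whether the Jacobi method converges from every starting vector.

a₁₂a₂₁/(a₁₁a₂₂) = (-5)·(2) / ((-9)·(4)) = 0.277778
ρ = √|0.277778| = √0.277778 = 0.5270
ρ < 1, so Jacobi converges

0.5270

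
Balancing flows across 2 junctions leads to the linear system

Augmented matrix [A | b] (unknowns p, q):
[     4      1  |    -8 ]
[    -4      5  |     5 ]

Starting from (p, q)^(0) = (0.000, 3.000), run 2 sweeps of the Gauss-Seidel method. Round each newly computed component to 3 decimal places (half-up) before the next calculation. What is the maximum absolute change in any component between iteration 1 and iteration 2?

1.050

Iteration 1:
  p = (-8 - (1)·3.000) / (4) = -2.750
  q = (5 - (-4)·-2.750) / (5) = -1.200
Iteration 2:
  p = (-8 - (1)·-1.200) / (4) = -1.700
  q = (5 - (-4)·-1.700) / (5) = -0.360
Change: (1.050, 0.840) → max |·| = 1.050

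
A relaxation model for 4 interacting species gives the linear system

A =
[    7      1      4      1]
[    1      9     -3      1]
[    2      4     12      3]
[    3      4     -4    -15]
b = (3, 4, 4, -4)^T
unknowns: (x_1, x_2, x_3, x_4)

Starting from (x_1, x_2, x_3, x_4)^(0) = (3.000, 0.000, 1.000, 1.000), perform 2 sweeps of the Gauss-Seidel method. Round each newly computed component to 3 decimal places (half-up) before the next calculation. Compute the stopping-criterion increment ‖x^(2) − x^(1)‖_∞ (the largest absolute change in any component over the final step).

0.613

Iteration 1:
  x_1 = (3 - (1)·0.000 - (4)·1.000 - (1)·1.000) / (7) = -0.286
  x_2 = (4 - (1)·-0.286 - (-3)·1.000 - (1)·1.000) / (9) = 0.698
  x_3 = (4 - (2)·-0.286 - (4)·0.698 - (3)·1.000) / (12) = -0.102
  x_4 = (-4 - (3)·-0.286 - (4)·0.698 - (-4)·-0.102) / (-15) = 0.423
Iteration 2:
  x_1 = (3 - (1)·0.698 - (4)·-0.102 - (1)·0.423) / (7) = 0.327
  x_2 = (4 - (1)·0.327 - (-3)·-0.102 - (1)·0.423) / (9) = 0.327
  x_3 = (4 - (2)·0.327 - (4)·0.327 - (3)·0.423) / (12) = 0.064
  x_4 = (-4 - (3)·0.327 - (4)·0.327 - (-4)·0.064) / (-15) = 0.402
Change: (0.613, -0.371, 0.166, -0.021) → max |·| = 0.613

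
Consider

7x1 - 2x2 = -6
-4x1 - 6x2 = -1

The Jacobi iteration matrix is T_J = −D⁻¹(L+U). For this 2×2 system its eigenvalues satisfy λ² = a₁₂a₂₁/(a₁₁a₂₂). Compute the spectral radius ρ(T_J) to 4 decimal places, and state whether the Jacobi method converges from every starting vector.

a₁₂a₂₁/(a₁₁a₂₂) = (-2)·(-4) / ((7)·(-6)) = -0.190476
ρ = √|-0.190476| = √0.190476 = 0.4364
ρ < 1, so Jacobi converges

0.4364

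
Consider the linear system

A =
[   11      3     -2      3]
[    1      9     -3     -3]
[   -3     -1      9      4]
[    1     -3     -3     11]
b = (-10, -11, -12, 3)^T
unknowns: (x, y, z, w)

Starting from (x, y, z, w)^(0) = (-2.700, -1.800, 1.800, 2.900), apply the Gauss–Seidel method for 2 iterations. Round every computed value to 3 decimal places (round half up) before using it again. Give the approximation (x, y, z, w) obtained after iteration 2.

Iteration 1:
  x = (-10 - (3)·-1.800 - (-2)·1.800 - (3)·2.900) / (11) = -0.882
  y = (-11 - (1)·-0.882 - (-3)·1.800 - (-3)·2.900) / (9) = 0.442
  z = (-12 - (-3)·-0.882 - (-1)·0.442 - (4)·2.900) / (9) = -2.867
  w = (3 - (1)·-0.882 - (-3)·0.442 - (-3)·-2.867) / (11) = -0.308
Iteration 2:
  x = (-10 - (3)·0.442 - (-2)·-2.867 - (3)·-0.308) / (11) = -1.467
  y = (-11 - (1)·-1.467 - (-3)·-2.867 - (-3)·-0.308) / (9) = -2.118
  z = (-12 - (-3)·-1.467 - (-1)·-2.118 - (4)·-0.308) / (9) = -1.921
  w = (3 - (1)·-1.467 - (-3)·-2.118 - (-3)·-1.921) / (11) = -0.695

(-1.467, -2.118, -1.921, -0.695)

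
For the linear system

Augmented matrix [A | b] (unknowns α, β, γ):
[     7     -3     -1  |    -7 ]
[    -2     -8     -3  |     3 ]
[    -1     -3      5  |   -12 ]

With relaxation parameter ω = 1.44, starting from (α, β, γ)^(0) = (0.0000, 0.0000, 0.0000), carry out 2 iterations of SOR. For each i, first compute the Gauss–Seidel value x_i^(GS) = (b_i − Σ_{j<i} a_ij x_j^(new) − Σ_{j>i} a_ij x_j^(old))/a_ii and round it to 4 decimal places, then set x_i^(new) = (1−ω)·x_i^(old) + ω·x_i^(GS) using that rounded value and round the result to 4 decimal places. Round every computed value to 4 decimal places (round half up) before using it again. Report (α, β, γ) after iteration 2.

Iteration 1:
  α: GS value = (-7 - (-3)·0.0000 - (-1)·0.0000) / (7) = -1.0000;  α ← (1−ω)·0.0000 + ω·-1.0000 = -1.4400
  β: GS value = (3 - (-2)·-1.4400 - (-3)·0.0000) / (-8) = -0.0150;  β ← (1−ω)·0.0000 + ω·-0.0150 = -0.0216
  γ: GS value = (-12 - (-1)·-1.4400 - (-3)·-0.0216) / (5) = -2.7010;  γ ← (1−ω)·0.0000 + ω·-2.7010 = -3.8894
Iteration 2:
  α: GS value = (-7 - (-3)·-0.0216 - (-1)·-3.8894) / (7) = -1.5649;  α ← (1−ω)·-1.4400 + ω·-1.5649 = -1.6199
  β: GS value = (3 - (-2)·-1.6199 - (-3)·-3.8894) / (-8) = 1.4885;  β ← (1−ω)·-0.0216 + ω·1.4885 = 2.1529
  γ: GS value = (-12 - (-1)·-1.6199 - (-3)·2.1529) / (5) = -1.4322;  γ ← (1−ω)·-3.8894 + ω·-1.4322 = -0.3510

(-1.6199, 2.1529, -0.3510)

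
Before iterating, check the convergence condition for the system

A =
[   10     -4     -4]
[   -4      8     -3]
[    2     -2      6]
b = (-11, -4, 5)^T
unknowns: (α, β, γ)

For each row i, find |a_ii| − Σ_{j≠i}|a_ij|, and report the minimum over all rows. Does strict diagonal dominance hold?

1

row 1: |10| − (4+4) = 2
row 2: |8| − (4+3) = 1
row 3: |6| − (2+2) = 2
minimum over rows = 1 → strictly diagonally dominant (convergence guaranteed)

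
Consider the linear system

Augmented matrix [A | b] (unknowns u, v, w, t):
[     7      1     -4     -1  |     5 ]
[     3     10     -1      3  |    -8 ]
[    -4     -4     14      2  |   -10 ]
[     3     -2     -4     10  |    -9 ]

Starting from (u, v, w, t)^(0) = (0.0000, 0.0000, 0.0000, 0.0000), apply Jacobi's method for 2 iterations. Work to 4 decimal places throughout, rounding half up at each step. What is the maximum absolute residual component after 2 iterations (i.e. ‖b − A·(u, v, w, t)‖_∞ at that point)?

3.3514

Iteration 1:
  u = (5 - (1)·0.0000 - (-4)·0.0000 - (-1)·0.0000) / (7) = 0.7143
  v = (-8 - (3)·0.0000 - (-1)·0.0000 - (3)·0.0000) / (10) = -0.8000
  w = (-10 - (-4)·0.0000 - (-4)·0.0000 - (2)·0.0000) / (14) = -0.7143
  t = (-9 - (3)·0.0000 - (-2)·0.0000 - (-4)·0.0000) / (10) = -0.9000
Iteration 2:
  u = (5 - (1)·-0.8000 - (-4)·-0.7143 - (-1)·-0.9000) / (7) = 0.2918
  v = (-8 - (3)·0.7143 - (-1)·-0.7143 - (3)·-0.9000) / (10) = -0.8157
  w = (-10 - (-4)·0.7143 - (-4)·-0.8000 - (2)·-0.9000) / (14) = -0.6102
  t = (-9 - (3)·0.7143 - (-2)·-0.8000 - (-4)·-0.7143) / (10) = -1.5600
Residual b − A·x = (-0.2277, 3.3514, -0.4328, 1.6524); ∞-norm = 3.3514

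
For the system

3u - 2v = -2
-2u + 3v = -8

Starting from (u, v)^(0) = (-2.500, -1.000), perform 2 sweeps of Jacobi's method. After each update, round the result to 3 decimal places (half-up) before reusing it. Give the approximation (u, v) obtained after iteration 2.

Iteration 1:
  u = (-2 - (-2)·-1.000) / (3) = -1.333
  v = (-8 - (-2)·-2.500) / (3) = -4.333
Iteration 2:
  u = (-2 - (-2)·-4.333) / (3) = -3.555
  v = (-8 - (-2)·-1.333) / (3) = -3.555

(-3.555, -3.555)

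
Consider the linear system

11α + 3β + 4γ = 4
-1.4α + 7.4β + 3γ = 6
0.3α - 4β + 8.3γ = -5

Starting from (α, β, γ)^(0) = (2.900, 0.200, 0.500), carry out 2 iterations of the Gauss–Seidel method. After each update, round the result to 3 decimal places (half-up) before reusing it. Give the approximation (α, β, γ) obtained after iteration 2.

(0.301, 0.990, -0.136)

Iteration 1:
  α = (4 - (3)·0.200 - (4)·0.500) / (11) = 0.127
  β = (6 - (-1.4)·0.127 - (3)·0.500) / (7.4) = 0.632
  γ = (-5 - (0.3)·0.127 - (-4)·0.632) / (8.3) = -0.302
Iteration 2:
  α = (4 - (3)·0.632 - (4)·-0.302) / (11) = 0.301
  β = (6 - (-1.4)·0.301 - (3)·-0.302) / (7.4) = 0.990
  γ = (-5 - (0.3)·0.301 - (-4)·0.990) / (8.3) = -0.136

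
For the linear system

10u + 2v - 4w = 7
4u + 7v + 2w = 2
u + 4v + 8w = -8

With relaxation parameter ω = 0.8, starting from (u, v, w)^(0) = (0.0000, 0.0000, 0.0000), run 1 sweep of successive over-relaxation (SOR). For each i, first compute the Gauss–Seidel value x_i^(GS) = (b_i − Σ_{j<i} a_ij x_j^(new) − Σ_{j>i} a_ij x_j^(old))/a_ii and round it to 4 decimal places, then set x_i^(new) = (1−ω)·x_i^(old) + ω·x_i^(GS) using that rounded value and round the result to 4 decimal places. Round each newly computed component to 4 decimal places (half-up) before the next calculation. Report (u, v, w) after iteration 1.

Iteration 1:
  u: GS value = (7 - (2)·0.0000 - (-4)·0.0000) / (10) = 0.7000;  u ← (1−ω)·0.0000 + ω·0.7000 = 0.5600
  v: GS value = (2 - (4)·0.5600 - (2)·0.0000) / (7) = -0.0343;  v ← (1−ω)·0.0000 + ω·-0.0343 = -0.0274
  w: GS value = (-8 - (1)·0.5600 - (4)·-0.0274) / (8) = -1.0563;  w ← (1−ω)·0.0000 + ω·-1.0563 = -0.8450

(0.5600, -0.0274, -0.8450)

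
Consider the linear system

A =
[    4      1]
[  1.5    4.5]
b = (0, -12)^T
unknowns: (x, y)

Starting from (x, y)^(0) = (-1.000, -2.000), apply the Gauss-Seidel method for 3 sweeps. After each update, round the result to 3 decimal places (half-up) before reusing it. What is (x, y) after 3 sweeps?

Iteration 1:
  x = (0 - (1)·-2.000) / (4) = 0.500
  y = (-12 - (1.5)·0.500) / (4.5) = -2.833
Iteration 2:
  x = (0 - (1)·-2.833) / (4) = 0.708
  y = (-12 - (1.5)·0.708) / (4.5) = -2.903
Iteration 3:
  x = (0 - (1)·-2.903) / (4) = 0.726
  y = (-12 - (1.5)·0.726) / (4.5) = -2.909

(0.726, -2.909)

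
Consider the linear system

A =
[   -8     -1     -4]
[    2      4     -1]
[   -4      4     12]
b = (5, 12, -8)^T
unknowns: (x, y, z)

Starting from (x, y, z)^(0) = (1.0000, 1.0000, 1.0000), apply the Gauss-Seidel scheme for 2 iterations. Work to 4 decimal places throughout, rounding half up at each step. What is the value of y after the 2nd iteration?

Iteration 1:
  x = (5 - (-1)·1.0000 - (-4)·1.0000) / (-8) = -1.2500
  y = (12 - (2)·-1.2500 - (-1)·1.0000) / (4) = 3.8750
  z = (-8 - (-4)·-1.2500 - (4)·3.8750) / (12) = -2.3750
Iteration 2:
  x = (5 - (-1)·3.8750 - (-4)·-2.3750) / (-8) = 0.0781
  y = (12 - (2)·0.0781 - (-1)·-2.3750) / (4) = 2.3672
  z = (-8 - (-4)·0.0781 - (4)·2.3672) / (12) = -1.4297

2.3672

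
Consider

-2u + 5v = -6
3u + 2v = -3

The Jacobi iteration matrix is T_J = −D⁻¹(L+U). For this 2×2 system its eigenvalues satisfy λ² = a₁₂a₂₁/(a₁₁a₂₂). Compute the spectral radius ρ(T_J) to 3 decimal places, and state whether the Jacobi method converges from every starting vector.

a₁₂a₂₁/(a₁₁a₂₂) = (5)·(3) / ((-2)·(2)) = -3.750000
ρ = √|-3.750000| = √3.750000 = 1.936
ρ > 1, so Jacobi diverges

1.936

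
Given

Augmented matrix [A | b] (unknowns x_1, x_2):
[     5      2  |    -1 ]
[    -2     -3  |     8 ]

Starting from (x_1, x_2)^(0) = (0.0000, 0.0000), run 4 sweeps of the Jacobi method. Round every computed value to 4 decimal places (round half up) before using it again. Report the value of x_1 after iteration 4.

Iteration 1:
  x_1 = (-1 - (2)·0.0000) / (5) = -0.2000
  x_2 = (8 - (-2)·0.0000) / (-3) = -2.6667
Iteration 2:
  x_1 = (-1 - (2)·-2.6667) / (5) = 0.8667
  x_2 = (8 - (-2)·-0.2000) / (-3) = -2.5333
Iteration 3:
  x_1 = (-1 - (2)·-2.5333) / (5) = 0.8133
  x_2 = (8 - (-2)·0.8667) / (-3) = -3.2445
Iteration 4:
  x_1 = (-1 - (2)·-3.2445) / (5) = 1.0978
  x_2 = (8 - (-2)·0.8133) / (-3) = -3.2089

1.0978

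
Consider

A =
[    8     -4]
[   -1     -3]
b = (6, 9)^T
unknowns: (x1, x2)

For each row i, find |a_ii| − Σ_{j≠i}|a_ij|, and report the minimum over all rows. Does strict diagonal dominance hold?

2

row 1: |8| − (4) = 4
row 2: |-3| − (1) = 2
minimum over rows = 2 → strictly diagonally dominant (convergence guaranteed)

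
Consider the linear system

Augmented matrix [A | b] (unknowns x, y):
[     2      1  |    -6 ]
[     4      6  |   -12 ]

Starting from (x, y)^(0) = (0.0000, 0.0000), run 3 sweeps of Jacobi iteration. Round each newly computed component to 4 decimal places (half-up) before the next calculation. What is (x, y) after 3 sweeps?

(-3.0000, -0.6667)

Iteration 1:
  x = (-6 - (1)·0.0000) / (2) = -3.0000
  y = (-12 - (4)·0.0000) / (6) = -2.0000
Iteration 2:
  x = (-6 - (1)·-2.0000) / (2) = -2.0000
  y = (-12 - (4)·-3.0000) / (6) = 0.0000
Iteration 3:
  x = (-6 - (1)·0.0000) / (2) = -3.0000
  y = (-12 - (4)·-2.0000) / (6) = -0.6667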